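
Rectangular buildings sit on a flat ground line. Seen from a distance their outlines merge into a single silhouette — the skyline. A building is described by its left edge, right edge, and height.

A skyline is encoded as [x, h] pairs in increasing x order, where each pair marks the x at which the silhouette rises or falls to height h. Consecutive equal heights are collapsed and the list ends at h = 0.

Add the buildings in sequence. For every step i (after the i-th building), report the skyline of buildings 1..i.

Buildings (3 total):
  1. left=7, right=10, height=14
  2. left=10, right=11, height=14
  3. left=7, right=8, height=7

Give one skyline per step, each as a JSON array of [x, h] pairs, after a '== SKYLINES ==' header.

== SKYLINES ==
[[7,14],[10,0]]
[[7,14],[11,0]]
[[7,14],[11,0]]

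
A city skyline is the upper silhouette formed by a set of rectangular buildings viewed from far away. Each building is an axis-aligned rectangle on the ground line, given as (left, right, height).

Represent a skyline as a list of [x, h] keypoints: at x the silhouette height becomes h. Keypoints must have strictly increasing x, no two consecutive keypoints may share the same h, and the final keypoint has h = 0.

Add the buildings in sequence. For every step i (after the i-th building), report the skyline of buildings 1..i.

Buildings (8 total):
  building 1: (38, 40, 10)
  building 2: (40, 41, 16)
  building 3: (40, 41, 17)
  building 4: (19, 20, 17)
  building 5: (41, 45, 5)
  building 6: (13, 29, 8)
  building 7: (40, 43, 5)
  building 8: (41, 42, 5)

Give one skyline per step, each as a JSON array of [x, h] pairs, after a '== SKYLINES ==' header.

== SKYLINES ==
[[38,10],[40,0]]
[[38,10],[40,16],[41,0]]
[[38,10],[40,17],[41,0]]
[[19,17],[20,0],[38,10],[40,17],[41,0]]
[[19,17],[20,0],[38,10],[40,17],[41,5],[45,0]]
[[13,8],[19,17],[20,8],[29,0],[38,10],[40,17],[41,5],[45,0]]
[[13,8],[19,17],[20,8],[29,0],[38,10],[40,17],[41,5],[45,0]]
[[13,8],[19,17],[20,8],[29,0],[38,10],[40,17],[41,5],[45,0]]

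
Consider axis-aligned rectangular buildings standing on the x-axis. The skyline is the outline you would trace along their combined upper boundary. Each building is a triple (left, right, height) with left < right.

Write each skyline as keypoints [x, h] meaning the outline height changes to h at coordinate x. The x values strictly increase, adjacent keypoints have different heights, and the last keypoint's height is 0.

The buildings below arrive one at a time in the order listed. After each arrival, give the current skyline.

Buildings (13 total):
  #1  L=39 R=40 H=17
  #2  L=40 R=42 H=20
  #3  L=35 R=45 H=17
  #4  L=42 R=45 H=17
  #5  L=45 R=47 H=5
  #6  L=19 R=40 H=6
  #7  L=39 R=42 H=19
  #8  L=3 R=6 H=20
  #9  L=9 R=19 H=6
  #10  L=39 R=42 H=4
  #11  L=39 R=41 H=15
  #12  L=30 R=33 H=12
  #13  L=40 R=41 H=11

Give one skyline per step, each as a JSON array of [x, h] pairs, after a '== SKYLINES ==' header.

== SKYLINES ==
[[39,17],[40,0]]
[[39,17],[40,20],[42,0]]
[[35,17],[40,20],[42,17],[45,0]]
[[35,17],[40,20],[42,17],[45,0]]
[[35,17],[40,20],[42,17],[45,5],[47,0]]
[[19,6],[35,17],[40,20],[42,17],[45,5],[47,0]]
[[19,6],[35,17],[39,19],[40,20],[42,17],[45,5],[47,0]]
[[3,20],[6,0],[19,6],[35,17],[39,19],[40,20],[42,17],[45,5],[47,0]]
[[3,20],[6,0],[9,6],[35,17],[39,19],[40,20],[42,17],[45,5],[47,0]]
[[3,20],[6,0],[9,6],[35,17],[39,19],[40,20],[42,17],[45,5],[47,0]]
[[3,20],[6,0],[9,6],[35,17],[39,19],[40,20],[42,17],[45,5],[47,0]]
[[3,20],[6,0],[9,6],[30,12],[33,6],[35,17],[39,19],[40,20],[42,17],[45,5],[47,0]]
[[3,20],[6,0],[9,6],[30,12],[33,6],[35,17],[39,19],[40,20],[42,17],[45,5],[47,0]]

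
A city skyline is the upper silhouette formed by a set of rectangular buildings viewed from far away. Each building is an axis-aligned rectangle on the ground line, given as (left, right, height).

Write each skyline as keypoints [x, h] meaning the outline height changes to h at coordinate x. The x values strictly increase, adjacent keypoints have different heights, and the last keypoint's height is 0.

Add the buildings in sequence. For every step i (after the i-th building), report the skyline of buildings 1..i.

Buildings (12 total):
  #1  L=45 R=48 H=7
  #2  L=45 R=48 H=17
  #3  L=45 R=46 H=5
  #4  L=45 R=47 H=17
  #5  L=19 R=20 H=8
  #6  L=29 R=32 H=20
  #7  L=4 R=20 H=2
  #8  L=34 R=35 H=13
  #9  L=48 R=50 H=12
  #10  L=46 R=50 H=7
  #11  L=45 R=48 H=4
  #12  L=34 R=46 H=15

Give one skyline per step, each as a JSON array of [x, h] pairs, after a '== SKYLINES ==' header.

== SKYLINES ==
[[45,7],[48,0]]
[[45,17],[48,0]]
[[45,17],[48,0]]
[[45,17],[48,0]]
[[19,8],[20,0],[45,17],[48,0]]
[[19,8],[20,0],[29,20],[32,0],[45,17],[48,0]]
[[4,2],[19,8],[20,0],[29,20],[32,0],[45,17],[48,0]]
[[4,2],[19,8],[20,0],[29,20],[32,0],[34,13],[35,0],[45,17],[48,0]]
[[4,2],[19,8],[20,0],[29,20],[32,0],[34,13],[35,0],[45,17],[48,12],[50,0]]
[[4,2],[19,8],[20,0],[29,20],[32,0],[34,13],[35,0],[45,17],[48,12],[50,0]]
[[4,2],[19,8],[20,0],[29,20],[32,0],[34,13],[35,0],[45,17],[48,12],[50,0]]
[[4,2],[19,8],[20,0],[29,20],[32,0],[34,15],[45,17],[48,12],[50,0]]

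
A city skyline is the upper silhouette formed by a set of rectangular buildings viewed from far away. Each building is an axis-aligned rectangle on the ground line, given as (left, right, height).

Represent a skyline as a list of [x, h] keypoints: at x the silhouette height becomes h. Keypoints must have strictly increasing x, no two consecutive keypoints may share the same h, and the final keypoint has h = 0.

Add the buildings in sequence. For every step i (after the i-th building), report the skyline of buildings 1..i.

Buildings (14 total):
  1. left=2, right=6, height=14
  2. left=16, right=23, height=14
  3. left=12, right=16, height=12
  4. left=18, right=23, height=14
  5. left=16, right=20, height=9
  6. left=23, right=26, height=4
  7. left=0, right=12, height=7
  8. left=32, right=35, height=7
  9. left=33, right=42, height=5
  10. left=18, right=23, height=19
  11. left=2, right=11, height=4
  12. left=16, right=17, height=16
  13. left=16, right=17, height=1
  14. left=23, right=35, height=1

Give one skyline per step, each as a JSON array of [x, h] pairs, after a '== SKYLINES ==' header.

== SKYLINES ==
[[2,14],[6,0]]
[[2,14],[6,0],[16,14],[23,0]]
[[2,14],[6,0],[12,12],[16,14],[23,0]]
[[2,14],[6,0],[12,12],[16,14],[23,0]]
[[2,14],[6,0],[12,12],[16,14],[23,0]]
[[2,14],[6,0],[12,12],[16,14],[23,4],[26,0]]
[[0,7],[2,14],[6,7],[12,12],[16,14],[23,4],[26,0]]
[[0,7],[2,14],[6,7],[12,12],[16,14],[23,4],[26,0],[32,7],[35,0]]
[[0,7],[2,14],[6,7],[12,12],[16,14],[23,4],[26,0],[32,7],[35,5],[42,0]]
[[0,7],[2,14],[6,7],[12,12],[16,14],[18,19],[23,4],[26,0],[32,7],[35,5],[42,0]]
[[0,7],[2,14],[6,7],[12,12],[16,14],[18,19],[23,4],[26,0],[32,7],[35,5],[42,0]]
[[0,7],[2,14],[6,7],[12,12],[16,16],[17,14],[18,19],[23,4],[26,0],[32,7],[35,5],[42,0]]
[[0,7],[2,14],[6,7],[12,12],[16,16],[17,14],[18,19],[23,4],[26,0],[32,7],[35,5],[42,0]]
[[0,7],[2,14],[6,7],[12,12],[16,16],[17,14],[18,19],[23,4],[26,1],[32,7],[35,5],[42,0]]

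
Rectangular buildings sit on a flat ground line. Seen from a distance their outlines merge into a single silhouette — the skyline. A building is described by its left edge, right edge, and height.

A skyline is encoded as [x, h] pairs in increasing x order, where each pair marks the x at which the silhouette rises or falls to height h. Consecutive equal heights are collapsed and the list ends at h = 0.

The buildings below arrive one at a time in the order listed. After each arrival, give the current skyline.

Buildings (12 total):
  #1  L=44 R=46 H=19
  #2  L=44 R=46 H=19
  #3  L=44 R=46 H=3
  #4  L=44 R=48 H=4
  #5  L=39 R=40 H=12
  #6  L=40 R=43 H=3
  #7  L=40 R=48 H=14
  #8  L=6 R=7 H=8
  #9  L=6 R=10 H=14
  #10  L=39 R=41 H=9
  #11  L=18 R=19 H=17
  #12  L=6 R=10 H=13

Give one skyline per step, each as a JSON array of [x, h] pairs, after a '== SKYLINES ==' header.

== SKYLINES ==
[[44,19],[46,0]]
[[44,19],[46,0]]
[[44,19],[46,0]]
[[44,19],[46,4],[48,0]]
[[39,12],[40,0],[44,19],[46,4],[48,0]]
[[39,12],[40,3],[43,0],[44,19],[46,4],[48,0]]
[[39,12],[40,14],[44,19],[46,14],[48,0]]
[[6,8],[7,0],[39,12],[40,14],[44,19],[46,14],[48,0]]
[[6,14],[10,0],[39,12],[40,14],[44,19],[46,14],[48,0]]
[[6,14],[10,0],[39,12],[40,14],[44,19],[46,14],[48,0]]
[[6,14],[10,0],[18,17],[19,0],[39,12],[40,14],[44,19],[46,14],[48,0]]
[[6,14],[10,0],[18,17],[19,0],[39,12],[40,14],[44,19],[46,14],[48,0]]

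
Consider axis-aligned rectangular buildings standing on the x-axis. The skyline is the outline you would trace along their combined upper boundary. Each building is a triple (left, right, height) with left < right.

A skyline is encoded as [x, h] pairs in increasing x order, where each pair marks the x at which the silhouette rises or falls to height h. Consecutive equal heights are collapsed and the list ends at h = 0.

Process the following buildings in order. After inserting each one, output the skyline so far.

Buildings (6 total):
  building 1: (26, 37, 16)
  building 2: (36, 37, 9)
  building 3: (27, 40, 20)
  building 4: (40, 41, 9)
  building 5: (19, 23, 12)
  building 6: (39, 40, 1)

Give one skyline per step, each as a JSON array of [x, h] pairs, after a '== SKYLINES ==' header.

== SKYLINES ==
[[26,16],[37,0]]
[[26,16],[37,0]]
[[26,16],[27,20],[40,0]]
[[26,16],[27,20],[40,9],[41,0]]
[[19,12],[23,0],[26,16],[27,20],[40,9],[41,0]]
[[19,12],[23,0],[26,16],[27,20],[40,9],[41,0]]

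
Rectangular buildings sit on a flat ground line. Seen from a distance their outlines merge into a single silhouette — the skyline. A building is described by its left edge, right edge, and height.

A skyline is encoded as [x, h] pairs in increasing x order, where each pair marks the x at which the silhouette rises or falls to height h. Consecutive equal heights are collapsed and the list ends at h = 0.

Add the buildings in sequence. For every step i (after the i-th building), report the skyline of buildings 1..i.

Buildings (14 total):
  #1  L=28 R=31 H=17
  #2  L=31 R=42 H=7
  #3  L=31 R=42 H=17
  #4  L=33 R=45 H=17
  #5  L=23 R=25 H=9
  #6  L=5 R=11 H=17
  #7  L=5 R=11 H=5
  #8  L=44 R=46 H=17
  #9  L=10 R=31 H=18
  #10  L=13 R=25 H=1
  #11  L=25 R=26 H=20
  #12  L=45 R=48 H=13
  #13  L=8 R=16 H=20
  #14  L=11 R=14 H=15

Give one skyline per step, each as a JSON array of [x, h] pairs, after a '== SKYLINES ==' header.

== SKYLINES ==
[[28,17],[31,0]]
[[28,17],[31,7],[42,0]]
[[28,17],[42,0]]
[[28,17],[45,0]]
[[23,9],[25,0],[28,17],[45,0]]
[[5,17],[11,0],[23,9],[25,0],[28,17],[45,0]]
[[5,17],[11,0],[23,9],[25,0],[28,17],[45,0]]
[[5,17],[11,0],[23,9],[25,0],[28,17],[46,0]]
[[5,17],[10,18],[31,17],[46,0]]
[[5,17],[10,18],[31,17],[46,0]]
[[5,17],[10,18],[25,20],[26,18],[31,17],[46,0]]
[[5,17],[10,18],[25,20],[26,18],[31,17],[46,13],[48,0]]
[[5,17],[8,20],[16,18],[25,20],[26,18],[31,17],[46,13],[48,0]]
[[5,17],[8,20],[16,18],[25,20],[26,18],[31,17],[46,13],[48,0]]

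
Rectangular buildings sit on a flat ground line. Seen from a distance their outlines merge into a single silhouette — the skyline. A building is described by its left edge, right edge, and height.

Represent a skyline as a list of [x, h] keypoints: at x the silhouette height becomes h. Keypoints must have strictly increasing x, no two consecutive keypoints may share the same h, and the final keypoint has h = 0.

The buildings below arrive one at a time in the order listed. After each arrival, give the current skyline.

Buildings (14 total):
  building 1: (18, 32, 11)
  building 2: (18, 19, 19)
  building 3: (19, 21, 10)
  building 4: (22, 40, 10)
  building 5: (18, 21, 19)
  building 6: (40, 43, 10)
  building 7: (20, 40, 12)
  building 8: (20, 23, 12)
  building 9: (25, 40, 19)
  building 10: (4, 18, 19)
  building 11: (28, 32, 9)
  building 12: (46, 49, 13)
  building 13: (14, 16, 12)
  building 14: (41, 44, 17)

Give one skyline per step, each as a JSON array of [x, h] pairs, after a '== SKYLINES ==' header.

== SKYLINES ==
[[18,11],[32,0]]
[[18,19],[19,11],[32,0]]
[[18,19],[19,11],[32,0]]
[[18,19],[19,11],[32,10],[40,0]]
[[18,19],[21,11],[32,10],[40,0]]
[[18,19],[21,11],[32,10],[43,0]]
[[18,19],[21,12],[40,10],[43,0]]
[[18,19],[21,12],[40,10],[43,0]]
[[18,19],[21,12],[25,19],[40,10],[43,0]]
[[4,19],[21,12],[25,19],[40,10],[43,0]]
[[4,19],[21,12],[25,19],[40,10],[43,0]]
[[4,19],[21,12],[25,19],[40,10],[43,0],[46,13],[49,0]]
[[4,19],[21,12],[25,19],[40,10],[43,0],[46,13],[49,0]]
[[4,19],[21,12],[25,19],[40,10],[41,17],[44,0],[46,13],[49,0]]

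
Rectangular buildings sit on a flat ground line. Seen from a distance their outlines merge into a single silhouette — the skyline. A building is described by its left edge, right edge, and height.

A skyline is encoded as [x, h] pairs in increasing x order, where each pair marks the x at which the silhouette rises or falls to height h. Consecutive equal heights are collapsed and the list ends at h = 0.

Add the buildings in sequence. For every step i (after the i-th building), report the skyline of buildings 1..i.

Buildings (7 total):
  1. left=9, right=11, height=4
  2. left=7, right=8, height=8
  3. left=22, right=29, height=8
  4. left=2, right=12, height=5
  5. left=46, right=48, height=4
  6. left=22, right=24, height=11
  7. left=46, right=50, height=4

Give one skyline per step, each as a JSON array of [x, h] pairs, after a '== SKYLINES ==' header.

== SKYLINES ==
[[9,4],[11,0]]
[[7,8],[8,0],[9,4],[11,0]]
[[7,8],[8,0],[9,4],[11,0],[22,8],[29,0]]
[[2,5],[7,8],[8,5],[12,0],[22,8],[29,0]]
[[2,5],[7,8],[8,5],[12,0],[22,8],[29,0],[46,4],[48,0]]
[[2,5],[7,8],[8,5],[12,0],[22,11],[24,8],[29,0],[46,4],[48,0]]
[[2,5],[7,8],[8,5],[12,0],[22,11],[24,8],[29,0],[46,4],[50,0]]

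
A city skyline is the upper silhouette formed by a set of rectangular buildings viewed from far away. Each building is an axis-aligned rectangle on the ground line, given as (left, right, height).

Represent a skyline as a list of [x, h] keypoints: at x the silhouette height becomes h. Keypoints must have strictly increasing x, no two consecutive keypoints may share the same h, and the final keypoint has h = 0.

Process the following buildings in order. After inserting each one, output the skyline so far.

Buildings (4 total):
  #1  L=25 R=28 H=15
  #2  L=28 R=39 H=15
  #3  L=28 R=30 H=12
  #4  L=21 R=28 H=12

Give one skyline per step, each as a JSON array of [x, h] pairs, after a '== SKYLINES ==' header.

== SKYLINES ==
[[25,15],[28,0]]
[[25,15],[39,0]]
[[25,15],[39,0]]
[[21,12],[25,15],[39,0]]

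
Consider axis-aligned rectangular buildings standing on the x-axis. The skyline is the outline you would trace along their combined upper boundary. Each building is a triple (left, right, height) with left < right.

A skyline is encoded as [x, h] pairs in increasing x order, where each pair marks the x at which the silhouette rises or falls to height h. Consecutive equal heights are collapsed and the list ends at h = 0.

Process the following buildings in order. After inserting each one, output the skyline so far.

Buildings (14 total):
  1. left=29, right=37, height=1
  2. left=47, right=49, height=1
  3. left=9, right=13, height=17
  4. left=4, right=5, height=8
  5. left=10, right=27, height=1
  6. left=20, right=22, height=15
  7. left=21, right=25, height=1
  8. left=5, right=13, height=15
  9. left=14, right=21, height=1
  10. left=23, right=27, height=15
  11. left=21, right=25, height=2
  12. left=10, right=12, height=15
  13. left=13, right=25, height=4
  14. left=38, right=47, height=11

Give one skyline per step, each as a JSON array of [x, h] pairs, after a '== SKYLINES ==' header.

== SKYLINES ==
[[29,1],[37,0]]
[[29,1],[37,0],[47,1],[49,0]]
[[9,17],[13,0],[29,1],[37,0],[47,1],[49,0]]
[[4,8],[5,0],[9,17],[13,0],[29,1],[37,0],[47,1],[49,0]]
[[4,8],[5,0],[9,17],[13,1],[27,0],[29,1],[37,0],[47,1],[49,0]]
[[4,8],[5,0],[9,17],[13,1],[20,15],[22,1],[27,0],[29,1],[37,0],[47,1],[49,0]]
[[4,8],[5,0],[9,17],[13,1],[20,15],[22,1],[27,0],[29,1],[37,0],[47,1],[49,0]]
[[4,8],[5,15],[9,17],[13,1],[20,15],[22,1],[27,0],[29,1],[37,0],[47,1],[49,0]]
[[4,8],[5,15],[9,17],[13,1],[20,15],[22,1],[27,0],[29,1],[37,0],[47,1],[49,0]]
[[4,8],[5,15],[9,17],[13,1],[20,15],[22,1],[23,15],[27,0],[29,1],[37,0],[47,1],[49,0]]
[[4,8],[5,15],[9,17],[13,1],[20,15],[22,2],[23,15],[27,0],[29,1],[37,0],[47,1],[49,0]]
[[4,8],[5,15],[9,17],[13,1],[20,15],[22,2],[23,15],[27,0],[29,1],[37,0],[47,1],[49,0]]
[[4,8],[5,15],[9,17],[13,4],[20,15],[22,4],[23,15],[27,0],[29,1],[37,0],[47,1],[49,0]]
[[4,8],[5,15],[9,17],[13,4],[20,15],[22,4],[23,15],[27,0],[29,1],[37,0],[38,11],[47,1],[49,0]]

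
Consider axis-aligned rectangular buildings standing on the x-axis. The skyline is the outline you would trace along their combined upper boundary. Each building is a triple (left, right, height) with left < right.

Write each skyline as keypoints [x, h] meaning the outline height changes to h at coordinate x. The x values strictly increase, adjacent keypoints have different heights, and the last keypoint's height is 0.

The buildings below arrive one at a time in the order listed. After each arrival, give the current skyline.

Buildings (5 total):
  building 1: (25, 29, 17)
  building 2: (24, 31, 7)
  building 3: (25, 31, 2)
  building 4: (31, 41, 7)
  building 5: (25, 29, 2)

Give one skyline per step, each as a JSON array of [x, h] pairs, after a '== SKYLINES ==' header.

== SKYLINES ==
[[25,17],[29,0]]
[[24,7],[25,17],[29,7],[31,0]]
[[24,7],[25,17],[29,7],[31,0]]
[[24,7],[25,17],[29,7],[41,0]]
[[24,7],[25,17],[29,7],[41,0]]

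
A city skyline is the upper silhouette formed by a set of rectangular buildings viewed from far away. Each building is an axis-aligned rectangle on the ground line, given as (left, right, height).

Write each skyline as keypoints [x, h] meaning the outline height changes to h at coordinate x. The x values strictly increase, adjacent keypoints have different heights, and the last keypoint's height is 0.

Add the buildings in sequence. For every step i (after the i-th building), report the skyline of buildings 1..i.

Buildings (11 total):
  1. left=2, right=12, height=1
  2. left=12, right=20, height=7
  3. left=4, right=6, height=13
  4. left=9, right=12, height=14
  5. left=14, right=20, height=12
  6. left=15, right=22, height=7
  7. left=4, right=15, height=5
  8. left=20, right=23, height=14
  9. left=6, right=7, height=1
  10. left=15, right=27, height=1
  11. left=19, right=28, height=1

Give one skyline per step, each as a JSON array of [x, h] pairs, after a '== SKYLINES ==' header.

== SKYLINES ==
[[2,1],[12,0]]
[[2,1],[12,7],[20,0]]
[[2,1],[4,13],[6,1],[12,7],[20,0]]
[[2,1],[4,13],[6,1],[9,14],[12,7],[20,0]]
[[2,1],[4,13],[6,1],[9,14],[12,7],[14,12],[20,0]]
[[2,1],[4,13],[6,1],[9,14],[12,7],[14,12],[20,7],[22,0]]
[[2,1],[4,13],[6,5],[9,14],[12,7],[14,12],[20,7],[22,0]]
[[2,1],[4,13],[6,5],[9,14],[12,7],[14,12],[20,14],[23,0]]
[[2,1],[4,13],[6,5],[9,14],[12,7],[14,12],[20,14],[23,0]]
[[2,1],[4,13],[6,5],[9,14],[12,7],[14,12],[20,14],[23,1],[27,0]]
[[2,1],[4,13],[6,5],[9,14],[12,7],[14,12],[20,14],[23,1],[28,0]]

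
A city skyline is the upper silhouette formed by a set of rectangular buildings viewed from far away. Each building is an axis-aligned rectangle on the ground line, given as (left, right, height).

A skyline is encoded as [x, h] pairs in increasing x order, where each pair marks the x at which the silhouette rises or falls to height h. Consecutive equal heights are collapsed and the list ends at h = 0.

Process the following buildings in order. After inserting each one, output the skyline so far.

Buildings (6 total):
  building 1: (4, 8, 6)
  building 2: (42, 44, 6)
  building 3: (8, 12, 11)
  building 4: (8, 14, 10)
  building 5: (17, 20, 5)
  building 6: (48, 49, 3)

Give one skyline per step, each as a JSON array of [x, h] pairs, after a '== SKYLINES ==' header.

== SKYLINES ==
[[4,6],[8,0]]
[[4,6],[8,0],[42,6],[44,0]]
[[4,6],[8,11],[12,0],[42,6],[44,0]]
[[4,6],[8,11],[12,10],[14,0],[42,6],[44,0]]
[[4,6],[8,11],[12,10],[14,0],[17,5],[20,0],[42,6],[44,0]]
[[4,6],[8,11],[12,10],[14,0],[17,5],[20,0],[42,6],[44,0],[48,3],[49,0]]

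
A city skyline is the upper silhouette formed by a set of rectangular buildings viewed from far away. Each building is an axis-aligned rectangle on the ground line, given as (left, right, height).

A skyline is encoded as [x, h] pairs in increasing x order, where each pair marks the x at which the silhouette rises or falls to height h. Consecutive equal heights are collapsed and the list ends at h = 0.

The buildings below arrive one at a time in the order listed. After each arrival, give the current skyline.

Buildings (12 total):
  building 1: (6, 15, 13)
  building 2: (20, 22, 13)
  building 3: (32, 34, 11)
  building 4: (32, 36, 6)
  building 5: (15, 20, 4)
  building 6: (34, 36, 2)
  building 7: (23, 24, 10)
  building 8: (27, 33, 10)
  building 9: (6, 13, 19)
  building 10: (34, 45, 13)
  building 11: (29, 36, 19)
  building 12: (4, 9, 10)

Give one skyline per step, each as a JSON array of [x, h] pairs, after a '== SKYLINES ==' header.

== SKYLINES ==
[[6,13],[15,0]]
[[6,13],[15,0],[20,13],[22,0]]
[[6,13],[15,0],[20,13],[22,0],[32,11],[34,0]]
[[6,13],[15,0],[20,13],[22,0],[32,11],[34,6],[36,0]]
[[6,13],[15,4],[20,13],[22,0],[32,11],[34,6],[36,0]]
[[6,13],[15,4],[20,13],[22,0],[32,11],[34,6],[36,0]]
[[6,13],[15,4],[20,13],[22,0],[23,10],[24,0],[32,11],[34,6],[36,0]]
[[6,13],[15,4],[20,13],[22,0],[23,10],[24,0],[27,10],[32,11],[34,6],[36,0]]
[[6,19],[13,13],[15,4],[20,13],[22,0],[23,10],[24,0],[27,10],[32,11],[34,6],[36,0]]
[[6,19],[13,13],[15,4],[20,13],[22,0],[23,10],[24,0],[27,10],[32,11],[34,13],[45,0]]
[[6,19],[13,13],[15,4],[20,13],[22,0],[23,10],[24,0],[27,10],[29,19],[36,13],[45,0]]
[[4,10],[6,19],[13,13],[15,4],[20,13],[22,0],[23,10],[24,0],[27,10],[29,19],[36,13],[45,0]]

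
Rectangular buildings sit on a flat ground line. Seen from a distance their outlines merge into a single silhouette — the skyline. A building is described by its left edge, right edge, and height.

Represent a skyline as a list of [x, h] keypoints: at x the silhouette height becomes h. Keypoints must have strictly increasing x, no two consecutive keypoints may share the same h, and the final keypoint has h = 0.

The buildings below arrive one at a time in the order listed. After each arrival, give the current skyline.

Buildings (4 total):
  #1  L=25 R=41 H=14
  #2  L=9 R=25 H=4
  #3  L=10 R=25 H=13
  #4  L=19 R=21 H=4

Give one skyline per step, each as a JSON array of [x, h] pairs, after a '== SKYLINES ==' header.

== SKYLINES ==
[[25,14],[41,0]]
[[9,4],[25,14],[41,0]]
[[9,4],[10,13],[25,14],[41,0]]
[[9,4],[10,13],[25,14],[41,0]]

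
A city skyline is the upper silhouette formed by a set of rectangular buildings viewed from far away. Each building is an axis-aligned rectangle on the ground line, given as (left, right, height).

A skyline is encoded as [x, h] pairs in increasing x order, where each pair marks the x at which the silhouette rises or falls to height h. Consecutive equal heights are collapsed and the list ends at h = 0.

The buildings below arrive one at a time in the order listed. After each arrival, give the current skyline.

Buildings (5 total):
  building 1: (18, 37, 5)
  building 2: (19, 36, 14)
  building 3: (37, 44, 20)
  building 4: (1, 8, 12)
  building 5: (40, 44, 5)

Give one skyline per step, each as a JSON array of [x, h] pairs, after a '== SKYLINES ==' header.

== SKYLINES ==
[[18,5],[37,0]]
[[18,5],[19,14],[36,5],[37,0]]
[[18,5],[19,14],[36,5],[37,20],[44,0]]
[[1,12],[8,0],[18,5],[19,14],[36,5],[37,20],[44,0]]
[[1,12],[8,0],[18,5],[19,14],[36,5],[37,20],[44,0]]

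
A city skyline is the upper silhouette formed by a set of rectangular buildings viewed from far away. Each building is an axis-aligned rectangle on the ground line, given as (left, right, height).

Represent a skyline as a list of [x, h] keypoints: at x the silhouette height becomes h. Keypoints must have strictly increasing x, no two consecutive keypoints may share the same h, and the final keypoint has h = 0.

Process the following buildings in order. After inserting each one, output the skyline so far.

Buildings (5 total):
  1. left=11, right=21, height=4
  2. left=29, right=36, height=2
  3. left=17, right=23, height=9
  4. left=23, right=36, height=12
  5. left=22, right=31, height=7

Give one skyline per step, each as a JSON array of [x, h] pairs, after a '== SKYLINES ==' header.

== SKYLINES ==
[[11,4],[21,0]]
[[11,4],[21,0],[29,2],[36,0]]
[[11,4],[17,9],[23,0],[29,2],[36,0]]
[[11,4],[17,9],[23,12],[36,0]]
[[11,4],[17,9],[23,12],[36,0]]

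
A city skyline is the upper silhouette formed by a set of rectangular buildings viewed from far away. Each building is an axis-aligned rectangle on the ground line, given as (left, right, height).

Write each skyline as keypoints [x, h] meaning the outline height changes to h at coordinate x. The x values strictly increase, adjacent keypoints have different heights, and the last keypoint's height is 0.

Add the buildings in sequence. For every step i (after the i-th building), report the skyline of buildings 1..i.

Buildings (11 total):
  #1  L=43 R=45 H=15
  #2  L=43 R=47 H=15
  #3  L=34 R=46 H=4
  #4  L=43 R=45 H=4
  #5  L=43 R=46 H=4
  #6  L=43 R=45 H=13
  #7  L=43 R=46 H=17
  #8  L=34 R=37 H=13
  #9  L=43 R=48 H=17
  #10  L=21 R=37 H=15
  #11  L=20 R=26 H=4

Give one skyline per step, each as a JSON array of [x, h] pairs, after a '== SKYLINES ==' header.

== SKYLINES ==
[[43,15],[45,0]]
[[43,15],[47,0]]
[[34,4],[43,15],[47,0]]
[[34,4],[43,15],[47,0]]
[[34,4],[43,15],[47,0]]
[[34,4],[43,15],[47,0]]
[[34,4],[43,17],[46,15],[47,0]]
[[34,13],[37,4],[43,17],[46,15],[47,0]]
[[34,13],[37,4],[43,17],[48,0]]
[[21,15],[37,4],[43,17],[48,0]]
[[20,4],[21,15],[37,4],[43,17],[48,0]]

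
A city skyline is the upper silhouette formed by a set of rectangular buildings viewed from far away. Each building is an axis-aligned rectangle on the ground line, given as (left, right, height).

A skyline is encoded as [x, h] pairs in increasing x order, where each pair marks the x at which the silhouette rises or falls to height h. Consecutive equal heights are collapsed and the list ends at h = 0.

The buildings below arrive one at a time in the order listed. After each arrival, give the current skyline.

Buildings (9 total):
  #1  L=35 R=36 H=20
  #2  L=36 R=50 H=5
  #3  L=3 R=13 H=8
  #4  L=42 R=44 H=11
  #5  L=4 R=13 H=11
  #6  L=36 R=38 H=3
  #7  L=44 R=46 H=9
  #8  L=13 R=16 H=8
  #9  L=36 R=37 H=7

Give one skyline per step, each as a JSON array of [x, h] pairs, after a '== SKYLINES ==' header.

== SKYLINES ==
[[35,20],[36,0]]
[[35,20],[36,5],[50,0]]
[[3,8],[13,0],[35,20],[36,5],[50,0]]
[[3,8],[13,0],[35,20],[36,5],[42,11],[44,5],[50,0]]
[[3,8],[4,11],[13,0],[35,20],[36,5],[42,11],[44,5],[50,0]]
[[3,8],[4,11],[13,0],[35,20],[36,5],[42,11],[44,5],[50,0]]
[[3,8],[4,11],[13,0],[35,20],[36,5],[42,11],[44,9],[46,5],[50,0]]
[[3,8],[4,11],[13,8],[16,0],[35,20],[36,5],[42,11],[44,9],[46,5],[50,0]]
[[3,8],[4,11],[13,8],[16,0],[35,20],[36,7],[37,5],[42,11],[44,9],[46,5],[50,0]]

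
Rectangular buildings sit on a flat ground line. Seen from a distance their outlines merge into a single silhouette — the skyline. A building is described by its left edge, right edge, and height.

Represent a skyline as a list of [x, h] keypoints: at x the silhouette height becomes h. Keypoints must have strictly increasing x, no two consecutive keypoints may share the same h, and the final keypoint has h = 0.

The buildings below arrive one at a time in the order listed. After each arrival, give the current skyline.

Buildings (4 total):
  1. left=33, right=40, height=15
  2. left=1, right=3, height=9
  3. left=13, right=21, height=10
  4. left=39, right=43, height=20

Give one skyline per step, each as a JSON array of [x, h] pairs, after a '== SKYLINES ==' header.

== SKYLINES ==
[[33,15],[40,0]]
[[1,9],[3,0],[33,15],[40,0]]
[[1,9],[3,0],[13,10],[21,0],[33,15],[40,0]]
[[1,9],[3,0],[13,10],[21,0],[33,15],[39,20],[43,0]]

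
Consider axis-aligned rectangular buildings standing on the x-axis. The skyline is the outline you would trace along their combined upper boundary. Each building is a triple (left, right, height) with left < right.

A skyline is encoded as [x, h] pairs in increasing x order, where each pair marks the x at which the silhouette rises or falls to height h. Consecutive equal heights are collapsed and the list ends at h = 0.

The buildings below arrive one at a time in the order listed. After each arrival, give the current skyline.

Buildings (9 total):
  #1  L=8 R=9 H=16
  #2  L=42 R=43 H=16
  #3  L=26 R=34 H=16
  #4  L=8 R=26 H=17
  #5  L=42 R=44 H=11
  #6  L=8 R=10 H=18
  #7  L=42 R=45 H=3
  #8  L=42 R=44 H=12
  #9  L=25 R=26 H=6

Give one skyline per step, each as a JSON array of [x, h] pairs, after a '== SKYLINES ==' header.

== SKYLINES ==
[[8,16],[9,0]]
[[8,16],[9,0],[42,16],[43,0]]
[[8,16],[9,0],[26,16],[34,0],[42,16],[43,0]]
[[8,17],[26,16],[34,0],[42,16],[43,0]]
[[8,17],[26,16],[34,0],[42,16],[43,11],[44,0]]
[[8,18],[10,17],[26,16],[34,0],[42,16],[43,11],[44,0]]
[[8,18],[10,17],[26,16],[34,0],[42,16],[43,11],[44,3],[45,0]]
[[8,18],[10,17],[26,16],[34,0],[42,16],[43,12],[44,3],[45,0]]
[[8,18],[10,17],[26,16],[34,0],[42,16],[43,12],[44,3],[45,0]]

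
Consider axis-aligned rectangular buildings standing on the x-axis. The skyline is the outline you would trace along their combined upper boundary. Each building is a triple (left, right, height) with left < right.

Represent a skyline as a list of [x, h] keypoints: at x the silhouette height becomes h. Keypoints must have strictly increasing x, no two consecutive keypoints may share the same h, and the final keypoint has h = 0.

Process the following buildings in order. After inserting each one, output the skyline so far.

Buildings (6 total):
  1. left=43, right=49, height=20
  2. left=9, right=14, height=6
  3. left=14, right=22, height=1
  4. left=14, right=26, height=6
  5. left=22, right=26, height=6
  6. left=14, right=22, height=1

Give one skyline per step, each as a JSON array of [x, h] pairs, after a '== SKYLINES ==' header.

== SKYLINES ==
[[43,20],[49,0]]
[[9,6],[14,0],[43,20],[49,0]]
[[9,6],[14,1],[22,0],[43,20],[49,0]]
[[9,6],[26,0],[43,20],[49,0]]
[[9,6],[26,0],[43,20],[49,0]]
[[9,6],[26,0],[43,20],[49,0]]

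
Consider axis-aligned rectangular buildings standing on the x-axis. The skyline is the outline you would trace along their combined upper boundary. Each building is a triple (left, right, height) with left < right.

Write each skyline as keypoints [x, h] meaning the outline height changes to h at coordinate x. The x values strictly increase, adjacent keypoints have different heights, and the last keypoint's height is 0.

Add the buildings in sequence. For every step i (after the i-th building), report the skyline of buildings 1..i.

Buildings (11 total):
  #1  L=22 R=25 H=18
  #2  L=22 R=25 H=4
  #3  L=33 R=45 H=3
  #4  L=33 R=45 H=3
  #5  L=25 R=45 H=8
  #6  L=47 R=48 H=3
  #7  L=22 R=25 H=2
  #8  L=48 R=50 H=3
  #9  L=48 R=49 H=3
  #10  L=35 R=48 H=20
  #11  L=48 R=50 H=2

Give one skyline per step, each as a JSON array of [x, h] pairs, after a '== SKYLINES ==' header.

== SKYLINES ==
[[22,18],[25,0]]
[[22,18],[25,0]]
[[22,18],[25,0],[33,3],[45,0]]
[[22,18],[25,0],[33,3],[45,0]]
[[22,18],[25,8],[45,0]]
[[22,18],[25,8],[45,0],[47,3],[48,0]]
[[22,18],[25,8],[45,0],[47,3],[48,0]]
[[22,18],[25,8],[45,0],[47,3],[50,0]]
[[22,18],[25,8],[45,0],[47,3],[50,0]]
[[22,18],[25,8],[35,20],[48,3],[50,0]]
[[22,18],[25,8],[35,20],[48,3],[50,0]]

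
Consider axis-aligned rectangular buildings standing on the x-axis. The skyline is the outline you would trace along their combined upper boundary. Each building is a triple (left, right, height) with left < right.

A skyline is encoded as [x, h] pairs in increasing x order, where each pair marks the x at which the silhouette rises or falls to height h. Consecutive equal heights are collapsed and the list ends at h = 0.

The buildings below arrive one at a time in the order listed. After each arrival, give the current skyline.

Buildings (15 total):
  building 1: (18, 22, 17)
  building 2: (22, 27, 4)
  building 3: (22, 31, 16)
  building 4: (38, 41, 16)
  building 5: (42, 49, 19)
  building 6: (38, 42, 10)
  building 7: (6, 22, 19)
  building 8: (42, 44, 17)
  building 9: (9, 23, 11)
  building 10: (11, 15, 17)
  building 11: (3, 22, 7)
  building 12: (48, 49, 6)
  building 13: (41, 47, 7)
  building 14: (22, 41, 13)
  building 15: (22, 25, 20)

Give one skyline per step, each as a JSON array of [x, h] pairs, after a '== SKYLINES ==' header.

== SKYLINES ==
[[18,17],[22,0]]
[[18,17],[22,4],[27,0]]
[[18,17],[22,16],[31,0]]
[[18,17],[22,16],[31,0],[38,16],[41,0]]
[[18,17],[22,16],[31,0],[38,16],[41,0],[42,19],[49,0]]
[[18,17],[22,16],[31,0],[38,16],[41,10],[42,19],[49,0]]
[[6,19],[22,16],[31,0],[38,16],[41,10],[42,19],[49,0]]
[[6,19],[22,16],[31,0],[38,16],[41,10],[42,19],[49,0]]
[[6,19],[22,16],[31,0],[38,16],[41,10],[42,19],[49,0]]
[[6,19],[22,16],[31,0],[38,16],[41,10],[42,19],[49,0]]
[[3,7],[6,19],[22,16],[31,0],[38,16],[41,10],[42,19],[49,0]]
[[3,7],[6,19],[22,16],[31,0],[38,16],[41,10],[42,19],[49,0]]
[[3,7],[6,19],[22,16],[31,0],[38,16],[41,10],[42,19],[49,0]]
[[3,7],[6,19],[22,16],[31,13],[38,16],[41,10],[42,19],[49,0]]
[[3,7],[6,19],[22,20],[25,16],[31,13],[38,16],[41,10],[42,19],[49,0]]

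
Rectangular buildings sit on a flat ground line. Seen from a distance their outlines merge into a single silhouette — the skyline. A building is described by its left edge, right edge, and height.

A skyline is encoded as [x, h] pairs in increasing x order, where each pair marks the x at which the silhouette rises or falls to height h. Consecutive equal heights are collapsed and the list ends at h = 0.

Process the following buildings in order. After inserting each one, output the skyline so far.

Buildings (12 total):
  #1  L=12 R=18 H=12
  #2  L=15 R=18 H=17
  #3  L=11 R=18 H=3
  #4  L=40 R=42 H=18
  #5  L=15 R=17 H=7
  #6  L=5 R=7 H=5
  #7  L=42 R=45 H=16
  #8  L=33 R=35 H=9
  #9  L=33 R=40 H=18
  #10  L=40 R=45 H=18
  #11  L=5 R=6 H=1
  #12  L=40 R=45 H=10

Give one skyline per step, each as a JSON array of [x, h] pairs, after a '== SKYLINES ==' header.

== SKYLINES ==
[[12,12],[18,0]]
[[12,12],[15,17],[18,0]]
[[11,3],[12,12],[15,17],[18,0]]
[[11,3],[12,12],[15,17],[18,0],[40,18],[42,0]]
[[11,3],[12,12],[15,17],[18,0],[40,18],[42,0]]
[[5,5],[7,0],[11,3],[12,12],[15,17],[18,0],[40,18],[42,0]]
[[5,5],[7,0],[11,3],[12,12],[15,17],[18,0],[40,18],[42,16],[45,0]]
[[5,5],[7,0],[11,3],[12,12],[15,17],[18,0],[33,9],[35,0],[40,18],[42,16],[45,0]]
[[5,5],[7,0],[11,3],[12,12],[15,17],[18,0],[33,18],[42,16],[45,0]]
[[5,5],[7,0],[11,3],[12,12],[15,17],[18,0],[33,18],[45,0]]
[[5,5],[7,0],[11,3],[12,12],[15,17],[18,0],[33,18],[45,0]]
[[5,5],[7,0],[11,3],[12,12],[15,17],[18,0],[33,18],[45,0]]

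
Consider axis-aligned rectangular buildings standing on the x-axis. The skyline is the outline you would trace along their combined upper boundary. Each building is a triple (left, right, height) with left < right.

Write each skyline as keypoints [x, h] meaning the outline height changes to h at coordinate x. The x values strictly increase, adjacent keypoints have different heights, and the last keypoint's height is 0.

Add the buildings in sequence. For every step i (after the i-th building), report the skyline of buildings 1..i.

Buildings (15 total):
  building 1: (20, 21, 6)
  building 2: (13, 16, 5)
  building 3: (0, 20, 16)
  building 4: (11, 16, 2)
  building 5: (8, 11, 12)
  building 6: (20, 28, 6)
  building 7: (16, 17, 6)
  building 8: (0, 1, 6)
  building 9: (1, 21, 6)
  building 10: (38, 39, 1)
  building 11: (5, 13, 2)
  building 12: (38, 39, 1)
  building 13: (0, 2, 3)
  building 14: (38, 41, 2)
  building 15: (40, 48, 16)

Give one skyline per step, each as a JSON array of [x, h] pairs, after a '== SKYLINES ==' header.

== SKYLINES ==
[[20,6],[21,0]]
[[13,5],[16,0],[20,6],[21,0]]
[[0,16],[20,6],[21,0]]
[[0,16],[20,6],[21,0]]
[[0,16],[20,6],[21,0]]
[[0,16],[20,6],[28,0]]
[[0,16],[20,6],[28,0]]
[[0,16],[20,6],[28,0]]
[[0,16],[20,6],[28,0]]
[[0,16],[20,6],[28,0],[38,1],[39,0]]
[[0,16],[20,6],[28,0],[38,1],[39,0]]
[[0,16],[20,6],[28,0],[38,1],[39,0]]
[[0,16],[20,6],[28,0],[38,1],[39,0]]
[[0,16],[20,6],[28,0],[38,2],[41,0]]
[[0,16],[20,6],[28,0],[38,2],[40,16],[48,0]]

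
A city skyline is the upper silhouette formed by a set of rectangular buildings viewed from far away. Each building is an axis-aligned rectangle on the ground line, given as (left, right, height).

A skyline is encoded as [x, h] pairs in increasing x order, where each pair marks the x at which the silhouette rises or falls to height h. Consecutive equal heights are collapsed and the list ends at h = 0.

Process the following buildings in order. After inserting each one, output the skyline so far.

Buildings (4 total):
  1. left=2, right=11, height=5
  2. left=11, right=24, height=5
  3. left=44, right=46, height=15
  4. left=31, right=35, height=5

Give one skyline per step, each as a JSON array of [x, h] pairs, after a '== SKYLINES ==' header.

== SKYLINES ==
[[2,5],[11,0]]
[[2,5],[24,0]]
[[2,5],[24,0],[44,15],[46,0]]
[[2,5],[24,0],[31,5],[35,0],[44,15],[46,0]]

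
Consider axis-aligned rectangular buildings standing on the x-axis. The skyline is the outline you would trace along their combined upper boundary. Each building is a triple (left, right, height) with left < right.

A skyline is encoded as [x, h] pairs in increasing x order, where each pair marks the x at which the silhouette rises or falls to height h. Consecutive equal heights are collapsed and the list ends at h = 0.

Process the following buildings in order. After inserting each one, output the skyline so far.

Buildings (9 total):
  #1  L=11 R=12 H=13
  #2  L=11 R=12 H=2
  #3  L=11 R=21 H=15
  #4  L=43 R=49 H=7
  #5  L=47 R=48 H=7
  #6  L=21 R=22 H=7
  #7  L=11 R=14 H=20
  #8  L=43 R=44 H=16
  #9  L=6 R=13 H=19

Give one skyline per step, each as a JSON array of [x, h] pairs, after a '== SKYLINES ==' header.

== SKYLINES ==
[[11,13],[12,0]]
[[11,13],[12,0]]
[[11,15],[21,0]]
[[11,15],[21,0],[43,7],[49,0]]
[[11,15],[21,0],[43,7],[49,0]]
[[11,15],[21,7],[22,0],[43,7],[49,0]]
[[11,20],[14,15],[21,7],[22,0],[43,7],[49,0]]
[[11,20],[14,15],[21,7],[22,0],[43,16],[44,7],[49,0]]
[[6,19],[11,20],[14,15],[21,7],[22,0],[43,16],[44,7],[49,0]]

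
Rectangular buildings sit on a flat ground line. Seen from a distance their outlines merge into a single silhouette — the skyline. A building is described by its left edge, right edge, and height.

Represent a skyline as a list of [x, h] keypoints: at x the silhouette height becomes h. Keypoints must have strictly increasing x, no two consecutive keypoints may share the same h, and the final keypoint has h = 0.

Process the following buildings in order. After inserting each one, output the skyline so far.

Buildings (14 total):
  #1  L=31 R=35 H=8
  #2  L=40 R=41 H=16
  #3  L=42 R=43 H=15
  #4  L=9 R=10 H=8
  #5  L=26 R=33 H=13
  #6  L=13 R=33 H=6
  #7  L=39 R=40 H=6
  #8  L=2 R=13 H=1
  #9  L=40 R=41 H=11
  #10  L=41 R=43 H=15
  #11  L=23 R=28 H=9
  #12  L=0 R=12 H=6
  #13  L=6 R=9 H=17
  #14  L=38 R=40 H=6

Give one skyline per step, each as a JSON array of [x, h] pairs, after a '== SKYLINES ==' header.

== SKYLINES ==
[[31,8],[35,0]]
[[31,8],[35,0],[40,16],[41,0]]
[[31,8],[35,0],[40,16],[41,0],[42,15],[43,0]]
[[9,8],[10,0],[31,8],[35,0],[40,16],[41,0],[42,15],[43,0]]
[[9,8],[10,0],[26,13],[33,8],[35,0],[40,16],[41,0],[42,15],[43,0]]
[[9,8],[10,0],[13,6],[26,13],[33,8],[35,0],[40,16],[41,0],[42,15],[43,0]]
[[9,8],[10,0],[13,6],[26,13],[33,8],[35,0],[39,6],[40,16],[41,0],[42,15],[43,0]]
[[2,1],[9,8],[10,1],[13,6],[26,13],[33,8],[35,0],[39,6],[40,16],[41,0],[42,15],[43,0]]
[[2,1],[9,8],[10,1],[13,6],[26,13],[33,8],[35,0],[39,6],[40,16],[41,0],[42,15],[43,0]]
[[2,1],[9,8],[10,1],[13,6],[26,13],[33,8],[35,0],[39,6],[40,16],[41,15],[43,0]]
[[2,1],[9,8],[10,1],[13,6],[23,9],[26,13],[33,8],[35,0],[39,6],[40,16],[41,15],[43,0]]
[[0,6],[9,8],[10,6],[12,1],[13,6],[23,9],[26,13],[33,8],[35,0],[39,6],[40,16],[41,15],[43,0]]
[[0,6],[6,17],[9,8],[10,6],[12,1],[13,6],[23,9],[26,13],[33,8],[35,0],[39,6],[40,16],[41,15],[43,0]]
[[0,6],[6,17],[9,8],[10,6],[12,1],[13,6],[23,9],[26,13],[33,8],[35,0],[38,6],[40,16],[41,15],[43,0]]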